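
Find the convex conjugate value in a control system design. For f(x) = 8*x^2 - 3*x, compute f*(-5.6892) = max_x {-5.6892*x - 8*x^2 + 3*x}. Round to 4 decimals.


f*(y) = sup_x {y*x - a*x^2 - b*x} = sup_x {(y-b)*x - a*x^2}
FOC: (y - b) - 2a*x = 0 => x* = (y - b)/(2a)
x* = (-5.6892 + 3)/(2*8) = -0.1681
f*(-5.6892) = (y-b)^2/(4a) = (-5.6892 + 3)^2/(4*8)
= 7.2318/32 = 0.226


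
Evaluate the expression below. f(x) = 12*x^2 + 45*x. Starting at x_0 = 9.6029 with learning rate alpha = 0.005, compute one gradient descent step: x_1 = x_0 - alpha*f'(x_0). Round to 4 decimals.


We compute the gradient at x_0 and apply the update.
f'(x) = 24*x + 45
f'(9.6029) = 24*9.6029 + 45 = 275.4696
x_1 = 9.6029 - 0.005*275.4696 = 8.2256


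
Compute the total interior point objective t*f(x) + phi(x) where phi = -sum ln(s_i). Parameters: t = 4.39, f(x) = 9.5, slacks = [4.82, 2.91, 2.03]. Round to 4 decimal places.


Step 1: Compute log-barrier.
ln values: [1.5728, 1.0682, 0.708]
phi = -(1.5728 + 1.0682 + 0.708) = -3.349
Step 2: Compute augmented objective.
t*f(x) = 4.39*9.5 = 41.705
Total = 41.705 - 3.349 = 38.356


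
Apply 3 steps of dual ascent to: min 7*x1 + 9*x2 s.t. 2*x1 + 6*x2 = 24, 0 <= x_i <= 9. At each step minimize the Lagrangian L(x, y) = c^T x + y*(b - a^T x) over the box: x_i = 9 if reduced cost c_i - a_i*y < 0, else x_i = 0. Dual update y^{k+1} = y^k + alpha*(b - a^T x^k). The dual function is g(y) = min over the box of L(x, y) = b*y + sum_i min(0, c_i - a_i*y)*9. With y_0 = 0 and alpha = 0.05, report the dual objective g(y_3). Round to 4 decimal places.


Dual ascent for LP: min 7*x1 + 9*x2, 2*x1 + 6*x2 = 24, 0 <= x_i <= 9
Step 1: y^k = 0.0, reduced costs: (7.0, 9.0)
  x^k = (0.0, 0.0), subgradient = b - a^T x = 24.0
  y^{k+1} = 0.0 + 0.05*24.0 = 1.2
Step 2: y^k = 1.2, reduced costs: (4.6, 1.8)
  x^k = (0.0, 0.0), subgradient = b - a^T x = 24.0
  y^{k+1} = 1.2 + 0.05*24.0 = 2.4
Step 3: y^k = 2.4, reduced costs: (2.2, -5.4)
  x^k = (0.0, 9.0), subgradient = b - a^T x = -30.0
  y^{k+1} = 2.4 + 0.05*-30.0 = 0.9
Dual objective at y_3 = 0.9: reduced costs (5.2, 3.6), box minimizer x = (0.0, 0.0)
g(y_3) = b*y + (c1 - a1*y)*x1 + (c2 - a2*y)*x2 = 24*0.9 + 5.2*0.0 + 3.6*0.0 = 21.6 + 0.0 + 0.0 = 21.6


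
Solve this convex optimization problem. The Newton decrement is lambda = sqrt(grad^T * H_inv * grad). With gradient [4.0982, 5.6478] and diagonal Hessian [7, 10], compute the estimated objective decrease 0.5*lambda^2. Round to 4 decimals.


Step 1: H is diagonal, so H^(-1) * g = [0.5855, 0.5648].
Step 2: g^T H^(-1) g = sum_i g_i^2 / H_ii
  = (4.0982)^2/7 + (5.6478)^2/10
  = 2.3993 + 3.1898 = 5.5891
Step 3: Objective decrease = 0.5 * g^T H^(-1) g = 2.7945


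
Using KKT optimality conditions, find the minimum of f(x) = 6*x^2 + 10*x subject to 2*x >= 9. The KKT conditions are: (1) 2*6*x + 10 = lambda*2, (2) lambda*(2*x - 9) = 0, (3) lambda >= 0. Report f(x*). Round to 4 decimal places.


Step 1: Try lambda = 0 (constraint inactive).
x_unc = -10/(2*6) = -0.8333
Check: 2*-0.8333 = -1.6666 < 9 -- violated!
Step 2: Constraint must be active: 2*x = 9
x* = 9/2 = 4.5
lambda = (2*6*4.5 + 10)/2 = 32.0
Step 3: Compute optimal value.
f(x*) = 6*4.5^2 + 10*4.5 = 166.5


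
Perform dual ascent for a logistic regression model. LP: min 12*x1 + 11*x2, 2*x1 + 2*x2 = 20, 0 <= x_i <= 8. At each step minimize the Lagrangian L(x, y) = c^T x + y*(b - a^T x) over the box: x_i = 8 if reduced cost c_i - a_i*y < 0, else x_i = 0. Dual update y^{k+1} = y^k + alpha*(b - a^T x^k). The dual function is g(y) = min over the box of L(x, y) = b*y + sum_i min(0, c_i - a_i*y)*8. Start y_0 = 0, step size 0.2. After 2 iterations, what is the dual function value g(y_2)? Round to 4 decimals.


Dual ascent for LP: min 12*x1 + 11*x2, 2*x1 + 2*x2 = 20, 0 <= x_i <= 8
Step 1: y^k = 0.0, reduced costs: (12.0, 11.0)
  x^k = (0.0, 0.0), subgradient = b - a^T x = 20.0
  y^{k+1} = 0.0 + 0.2*20.0 = 4.0
Step 2: y^k = 4.0, reduced costs: (4.0, 3.0)
  x^k = (0.0, 0.0), subgradient = b - a^T x = 20.0
  y^{k+1} = 4.0 + 0.2*20.0 = 8.0
Dual objective at y_2 = 8.0: reduced costs (-4.0, -5.0), box minimizer x = (8.0, 8.0)
g(y_2) = b*y + (c1 - a1*y)*x1 + (c2 - a2*y)*x2 = 20*8.0 + (-4.0)*8.0 + (-5.0)*8.0 = 160.0 - 32.0 - 40.0 = 88.0


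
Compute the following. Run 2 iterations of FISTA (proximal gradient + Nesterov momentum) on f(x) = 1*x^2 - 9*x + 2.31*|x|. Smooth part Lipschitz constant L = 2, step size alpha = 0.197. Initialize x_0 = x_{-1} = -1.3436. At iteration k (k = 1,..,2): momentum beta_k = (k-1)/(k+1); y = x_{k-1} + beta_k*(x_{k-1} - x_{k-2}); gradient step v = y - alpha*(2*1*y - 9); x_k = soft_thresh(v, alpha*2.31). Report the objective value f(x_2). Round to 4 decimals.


FISTA on f(x) = 1*x^2 - 9*x + 2.31*|x|
L = 2, alpha = 0.197
Iteration 1: beta = 0.0, y = -1.3436 + 0.0*(-1.3436 + 1.3436) = -1.3436
  grad(y) = -11.6872, v = y - alpha*grad = 0.9588
  prox(v) = soft_thresh(0.9588, 0.4551) = 0.5037
Iteration 2: beta = 0.3333, y = 0.5037 + 0.3333*(0.5037 + 1.3436) = 1.1195
  grad(y) = -6.761, v = y - alpha*grad = 2.4514
  prox(v) = soft_thresh(2.4514, 0.4551) = 1.9963
f(x_2) = 1*1.9963^2 - 9*1.9963 + 2.31*|1.9963| = -9.3701


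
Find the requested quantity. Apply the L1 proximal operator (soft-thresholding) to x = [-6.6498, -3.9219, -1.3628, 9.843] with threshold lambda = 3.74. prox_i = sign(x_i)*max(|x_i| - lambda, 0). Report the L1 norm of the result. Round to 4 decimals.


Soft-thresholding with lambda = 3.74:
prox(-6.6498) = sign(-6.6498)*max(|-6.6498| - 3.74, 0) = -2.9098
prox(-3.9219) = sign(-3.9219)*max(|-3.9219| - 3.74, 0) = -0.1819
prox(-1.3628) = sign(-1.3628)*max(|-1.3628| - 3.74, 0) = 0.0
prox(9.843) = sign(9.843)*max(|9.843| - 3.74, 0) = 6.103
prox(x) = [-2.9098, -0.1819, 0.0, 6.103]
||prox(x)||_1 = 2.9098 + 0.1819 + 0.0 + 6.103 = 9.1947


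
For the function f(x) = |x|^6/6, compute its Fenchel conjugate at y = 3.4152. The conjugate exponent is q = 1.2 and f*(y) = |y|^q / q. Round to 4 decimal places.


The conjugate exponent q satisfies 1/p + 1/q = 1.
p = 6, so q = 6/(6 - 1) = 1.2
|y|^q = 3.4152^1.2 = 4.3662
f*(3.4152) = 4.3662 / 1.2 = 3.6385


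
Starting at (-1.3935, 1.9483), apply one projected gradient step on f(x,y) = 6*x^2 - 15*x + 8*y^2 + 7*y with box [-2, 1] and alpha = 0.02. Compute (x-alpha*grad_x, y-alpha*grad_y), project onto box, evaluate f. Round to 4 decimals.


Step 1: Compute gradient at (-1.3935, 1.9483).
grad_x = 2*6*-1.3935 - 15 = -31.722
grad_y = 2*8*1.9483 + 7 = 38.1728
Step 2: Gradient step.
x_raw = -1.3935 - 0.02*-31.722 = -0.7591
y_raw = 1.9483 - 0.02*38.1728 = 1.1848
Step 3: Project onto [-2, 1].
x_proj = clip(-0.7591) = -0.7591
y_proj = clip(1.1848) = 1.0
Step 4: Evaluate f.
f(-0.7591, 1.0) = 29.8429


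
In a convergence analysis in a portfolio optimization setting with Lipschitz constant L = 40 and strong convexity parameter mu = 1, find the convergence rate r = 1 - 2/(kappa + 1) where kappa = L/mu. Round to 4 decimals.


Step 1: Compute the condition number.
kappa = L/mu = 40/1 = 40.0
Step 2: Compute the convergence rate.
r = 1 - 2/(kappa + 1) = 1 - 2*mu/(L + mu) = (L - mu)/(L + mu) = 39/41 = 0.9512


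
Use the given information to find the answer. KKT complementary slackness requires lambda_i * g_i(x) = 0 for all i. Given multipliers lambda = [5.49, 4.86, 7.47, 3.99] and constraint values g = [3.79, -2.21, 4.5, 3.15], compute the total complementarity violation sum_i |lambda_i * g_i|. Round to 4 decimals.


KKT complementary slackness check:
lambda_1 * g_1 = 5.49 * 3.79 = 20.8071
lambda_2 * g_2 = 4.86 * -2.21 = -10.7406
lambda_3 * g_3 = 7.47 * 4.5 = 33.615
lambda_4 * g_4 = 3.99 * 3.15 = 12.5685
Total violation = 20.8071 + 10.7406 + 33.615 + 12.5685 = 77.7312


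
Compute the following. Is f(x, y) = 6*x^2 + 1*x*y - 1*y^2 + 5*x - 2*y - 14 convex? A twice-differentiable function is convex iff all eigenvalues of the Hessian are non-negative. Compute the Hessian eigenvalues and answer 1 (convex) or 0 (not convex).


The Hessian of f(x,y) = 6*x^2 + 1*x*y - 1*y^2 + 5*x - 2*y - 14 is:
H = [[12, 1], [1, -2]]
Trace = 12 - 2 = 10
Determinant = 12*-2 - (1)^2 = -25
Discriminant = (10)^2 - 4*-25 = 200.0
Eigenvalues: lambda_1 = -2.0711, lambda_2 = 12.0711
The function is not convex.

0


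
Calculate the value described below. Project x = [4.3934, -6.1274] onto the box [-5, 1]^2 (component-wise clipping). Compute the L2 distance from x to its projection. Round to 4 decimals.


Project each component onto [-5, 1].
clip(4.3934) = 1.0, clip(-6.1274) = -5.0
Projection = [1.0, -5.0]
Squared diffs: [11.5152, 1.271]
Distance = sqrt(12.7862) = 3.5758


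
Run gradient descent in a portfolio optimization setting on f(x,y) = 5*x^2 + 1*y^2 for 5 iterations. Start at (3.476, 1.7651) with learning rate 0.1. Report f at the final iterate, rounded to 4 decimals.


Gradient descent on f(x,y) = 5*x^2 + 1*y^2.
Starting point: (3.476, 1.7651), alpha = 0.1
Step 1: grad_x = 2*5*3.476 = 34.76, grad_y = 2*1*1.7651 = 3.5302
  x_1 = 3.476 - 0.1*34.76 = 0.0
  y_1 = 1.7651 - 0.1*3.5302 = 1.4121
Step 2: grad_x = 2*5*0.0 = 0.0, grad_y = 2*1*1.4121 = 2.8242
  x_2 = 0.0 - 0.1*0.0 = 0.0
  y_2 = 1.4121 - 0.1*2.8242 = 1.1297
Step 3: grad_x = 2*5*0.0 = 0.0, grad_y = 2*1*1.1297 = 2.2593
  x_3 = 0.0 - 0.1*0.0 = 0.0
  y_3 = 1.1297 - 0.1*2.2593 = 0.9037
Step 4: grad_x = 2*5*0.0 = 0.0, grad_y = 2*1*0.9037 = 1.8075
  x_4 = 0.0 - 0.1*0.0 = 0.0
  y_4 = 0.9037 - 0.1*1.8075 = 0.723
Step 5: grad_x = 2*5*0.0 = 0.0, grad_y = 2*1*0.723 = 1.446
  x_5 = 0.0 - 0.1*0.0 = 0.0
  y_5 = 0.723 - 0.1*1.446 = 0.5784
f(0.0, 0.5784) = 5*0.0^2 + 1*0.5784^2 = 0.3345


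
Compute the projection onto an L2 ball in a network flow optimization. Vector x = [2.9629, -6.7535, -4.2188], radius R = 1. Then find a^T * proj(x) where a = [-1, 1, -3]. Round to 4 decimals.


Step 1: Compute ||x|| (intermediates to 6 decimals).
||x|| = sqrt(2.9629^2 + (-6.7535)^2 + (-4.2188)^2) = 8.496282
Step 2: Project.
Since ||x|| > R, scale = R/||x|| = 1/8.496282 = 0.117699, proj(x) = scale * x
proj(x) = [0.34873, -0.79488, -0.496549]
Step 3: Dot product.
a^T * proj(x) = -1*0.34873 + 1*(-0.79488) - 3*(-0.496549) = 0.346


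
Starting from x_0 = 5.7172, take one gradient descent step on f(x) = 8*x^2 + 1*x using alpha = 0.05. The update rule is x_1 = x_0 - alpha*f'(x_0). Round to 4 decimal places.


We compute the gradient at x_0 and apply the update.
f'(x) = 16*x + 1
f'(5.7172) = 16*5.7172 + 1 = 92.4752
x_1 = 5.7172 - 0.05*92.4752 = 1.0934


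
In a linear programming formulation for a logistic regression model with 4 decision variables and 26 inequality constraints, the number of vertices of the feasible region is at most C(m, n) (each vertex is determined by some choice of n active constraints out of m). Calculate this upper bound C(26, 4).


Each vertex corresponds to some choice of n active constraints out of m, so the number of vertices is at most C(m, n) = m! / (n!(m-n)!).
m = 26, n = 4
Numerator: 26 * 25 * 24 * 23
Denominator: 4! = 24
C(26, 4) = 14950


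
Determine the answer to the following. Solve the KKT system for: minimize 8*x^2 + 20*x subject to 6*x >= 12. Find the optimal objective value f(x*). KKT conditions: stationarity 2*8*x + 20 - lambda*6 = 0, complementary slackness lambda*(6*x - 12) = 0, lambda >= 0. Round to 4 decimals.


Step 1: Try lambda = 0 (constraint inactive).
x_unc = -20/(2*8) = -1.25
Check: 6*-1.25 = -7.5 < 12 -- violated!
Step 2: Constraint must be active: 6*x = 12
x* = 12/6 = 2.0
lambda = (2*8*2.0 + 20)/6 = 8.6667
Step 3: Compute optimal value.
f(x*) = 8*2.0^2 + 20*2.0 = 72.0


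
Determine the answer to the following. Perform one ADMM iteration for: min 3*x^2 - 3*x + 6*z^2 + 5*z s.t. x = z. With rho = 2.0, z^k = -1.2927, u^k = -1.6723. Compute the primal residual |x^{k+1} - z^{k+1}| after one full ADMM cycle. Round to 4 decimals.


ADMM iteration with rho = 2.0, z^k = -1.2927, u^k = -1.6723
Step 1: x-update.
Minimize 3*x^2 - 3*x + (2.0/2)*(x + 1.2927 - 1.6723)^2
FOC: (2*3 + 2.0)*x = 3 + 2.0*(-1.2927 + 1.6723)
x^{k+1} = 0.4699
Step 2: z-update.
Minimize 6*z^2 + 5*z + (2.0/2)*(0.4699 - z - 1.6723)^2
FOC: (2*6 + 2.0)*z = -5 + 2.0*(0.4699 - 1.6723)
z^{k+1} = -0.5289
Step 3: u-update.
u^{k+1} = -1.6723 + 0.4699 + 0.5289 = -0.6735
Step 4: Primal residual = |0.4699 + 0.5289| = 0.9988


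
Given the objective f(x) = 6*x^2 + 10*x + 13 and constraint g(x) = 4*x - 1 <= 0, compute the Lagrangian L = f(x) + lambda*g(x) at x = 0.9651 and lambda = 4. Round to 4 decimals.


Step 1: Evaluate f(x).
f(0.9651) = 6*0.9651^2 + 10*0.9651 + 13 = 28.2395
Step 2: Evaluate g(x).
g(0.9651) = 4*0.9651 - 1 = 2.8604
Step 3: Compute Lagrangian.
L = 28.2395 + 4*2.8604 = 39.6811


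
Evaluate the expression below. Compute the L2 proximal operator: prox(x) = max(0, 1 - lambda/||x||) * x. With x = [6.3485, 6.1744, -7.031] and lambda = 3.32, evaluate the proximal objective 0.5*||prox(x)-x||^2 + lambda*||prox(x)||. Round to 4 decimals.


Step 1: Compute ||x||.
||x|| = 11.3076
Step 2: Compute scaling factor.
scale = max(0, 1 - 3.32/11.3076) = 0.7064
Step 3: prox(x) = [4.4845, 4.3615, -4.9666]
||prox(x)|| = 7.9876
Step 4: Proximal objective.
0.5*||prox-x||^2 = 5.5112
lambda*||prox|| = 26.5188
Total = 32.03


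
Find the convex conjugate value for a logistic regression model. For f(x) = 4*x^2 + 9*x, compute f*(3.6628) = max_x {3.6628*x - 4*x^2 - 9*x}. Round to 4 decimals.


f*(y) = sup_x {y*x - a*x^2 - b*x} = sup_x {(y-b)*x - a*x^2}
FOC: (y - b) - 2a*x = 0 => x* = (y - b)/(2a)
x* = (3.6628 - 9)/(2*4) = -0.6672
f*(3.6628) = (y-b)^2/(4a) = (3.6628 - 9)^2/(4*4)
= 28.4857/16 = 1.7804


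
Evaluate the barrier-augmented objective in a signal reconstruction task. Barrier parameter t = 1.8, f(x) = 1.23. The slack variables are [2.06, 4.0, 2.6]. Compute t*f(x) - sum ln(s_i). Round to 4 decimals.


Step 1: Compute log-barrier.
ln values: [0.7227, 1.3863, 0.9555]
phi = -(0.7227 + 1.3863 + 0.9555) = -3.0645
Step 2: Compute augmented objective.
t*f(x) = 1.8*1.23 = 2.214
Total = 2.214 - 3.0645 = -0.8505


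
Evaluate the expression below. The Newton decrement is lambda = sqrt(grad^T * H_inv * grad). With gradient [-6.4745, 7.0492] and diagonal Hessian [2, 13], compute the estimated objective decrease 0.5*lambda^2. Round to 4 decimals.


Step 1: H is diagonal, so H^(-1) * g = [-3.2373, 0.5422].
Step 2: g^T H^(-1) g = sum_i g_i^2 / H_ii
  = (-6.4745)^2/2 + (7.0492)^2/13
  = 20.9596 + 3.8224 = 24.782
Step 3: Objective decrease = 0.5 * g^T H^(-1) g = 12.391


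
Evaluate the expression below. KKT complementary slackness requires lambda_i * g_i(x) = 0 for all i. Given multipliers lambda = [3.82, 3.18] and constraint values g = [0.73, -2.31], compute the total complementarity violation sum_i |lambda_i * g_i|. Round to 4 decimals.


KKT complementary slackness check:
lambda_1 * g_1 = 3.82 * 0.73 = 2.7886
lambda_2 * g_2 = 3.18 * -2.31 = -7.3458
Total violation = 2.7886 + 7.3458 = 10.1344


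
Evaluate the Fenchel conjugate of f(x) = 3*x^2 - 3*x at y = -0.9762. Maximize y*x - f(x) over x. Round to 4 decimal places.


f*(y) = sup_x {y*x - a*x^2 - b*x} = sup_x {(y-b)*x - a*x^2}
FOC: (y - b) - 2a*x = 0 => x* = (y - b)/(2a)
x* = (-0.9762 + 3)/(2*3) = 0.3373
f*(-0.9762) = (y-b)^2/(4a) = (-0.9762 + 3)^2/(4*3)
= 4.0958/12 = 0.3413


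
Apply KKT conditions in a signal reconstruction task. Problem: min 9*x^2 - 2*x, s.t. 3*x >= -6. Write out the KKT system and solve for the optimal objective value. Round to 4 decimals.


Step 1: Try lambda = 0 (constraint inactive).
Stationarity: 2*9*x - 2 = 0
x* = 2/(2*9) = 1/9 = 0.1111 (rounded; the exact value 1/9 is used below)
Check constraint: 3*0.1111 = 0.3333 >= -6 -- satisfied.
Step 2: Compute optimal value.
f(x*) = 9*(1/9)^2 - 2*(1/9) = -0.1111


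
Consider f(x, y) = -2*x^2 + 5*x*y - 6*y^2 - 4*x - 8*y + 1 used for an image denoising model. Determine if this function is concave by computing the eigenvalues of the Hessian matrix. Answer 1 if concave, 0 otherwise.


The Hessian of f(x,y) = -2*x^2 + 5*x*y - 6*y^2 - 4*x - 8*y + 1 is:
H = [[-4, 5], [5, -12]]
Trace = -4 - 12 = -16
Determinant = -4*-12 - (5)^2 = 23
Discriminant = (-16)^2 - 4*23 = 164.0
Eigenvalues: lambda_1 = -14.4031, lambda_2 = -1.5969
The function is concave.

1


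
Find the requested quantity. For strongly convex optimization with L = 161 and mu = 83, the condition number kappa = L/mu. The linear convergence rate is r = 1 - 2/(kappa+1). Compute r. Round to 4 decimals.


Step 1: Compute the condition number.
kappa = L/mu = 161/83 = 1.9398
Step 2: Compute the convergence rate.
r = 1 - 2/(kappa + 1) = 1 - 2*mu/(L + mu) = (L - mu)/(L + mu) = 78/244 = 0.3197


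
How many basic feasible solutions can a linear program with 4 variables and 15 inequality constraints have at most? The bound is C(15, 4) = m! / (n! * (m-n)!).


Each vertex corresponds to some choice of n active constraints out of m, so the number of vertices is at most C(m, n) = m! / (n!(m-n)!).
m = 15, n = 4
Numerator: 15 * 14 * 13 * 12
Denominator: 4! = 24
C(15, 4) = 1365


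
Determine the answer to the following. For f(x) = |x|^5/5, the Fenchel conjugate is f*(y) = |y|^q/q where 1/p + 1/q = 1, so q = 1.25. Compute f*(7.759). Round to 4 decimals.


The conjugate exponent q satisfies 1/p + 1/q = 1.
p = 5, so q = 5/(5 - 1) = 1.25
|y|^q = 7.759^1.25 = 12.9496
f*(7.759) = 12.9496 / 1.25 = 10.3597


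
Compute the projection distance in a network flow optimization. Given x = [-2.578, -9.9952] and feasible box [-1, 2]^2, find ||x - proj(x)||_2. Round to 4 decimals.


Project each component onto [-1, 2].
clip(-2.578) = -1.0, clip(-9.9952) = -1.0
Projection = [-1.0, -1.0]
Squared diffs: [2.4901, 80.9136]
Distance = sqrt(83.4037) = 9.1326


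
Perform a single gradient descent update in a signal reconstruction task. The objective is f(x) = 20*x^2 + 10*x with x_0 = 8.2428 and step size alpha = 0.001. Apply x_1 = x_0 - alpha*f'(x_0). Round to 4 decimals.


We compute the gradient at x_0 and apply the update.
f'(x) = 40*x + 10
f'(8.2428) = 40*8.2428 + 10 = 339.712
x_1 = 8.2428 - 0.001*339.712 = 7.9031


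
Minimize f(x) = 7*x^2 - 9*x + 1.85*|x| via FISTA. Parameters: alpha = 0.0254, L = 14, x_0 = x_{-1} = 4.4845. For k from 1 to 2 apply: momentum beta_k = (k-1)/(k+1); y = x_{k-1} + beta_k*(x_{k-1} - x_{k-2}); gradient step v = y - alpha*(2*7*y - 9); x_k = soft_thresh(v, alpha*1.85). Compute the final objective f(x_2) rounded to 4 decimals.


FISTA on f(x) = 7*x^2 - 9*x + 1.85*|x|
L = 14, alpha = 0.0254
Iteration 1: beta = 0.0, y = 4.4845 + 0.0*(4.4845 - 4.4845) = 4.4845
  grad(y) = 53.783, v = y - alpha*grad = 3.1184
  prox(v) = soft_thresh(3.1184, 0.047) = 3.0714
Iteration 2: beta = 0.3333, y = 3.0714 + 0.3333*(3.0714 - 4.4845) = 2.6004
  grad(y) = 27.4055, v = y - alpha*grad = 1.9043
  prox(v) = soft_thresh(1.9043, 0.047) = 1.8573
f(x_2) = 7*1.8573^2 - 9*1.8573 + 1.85*|1.8573| = 10.8673


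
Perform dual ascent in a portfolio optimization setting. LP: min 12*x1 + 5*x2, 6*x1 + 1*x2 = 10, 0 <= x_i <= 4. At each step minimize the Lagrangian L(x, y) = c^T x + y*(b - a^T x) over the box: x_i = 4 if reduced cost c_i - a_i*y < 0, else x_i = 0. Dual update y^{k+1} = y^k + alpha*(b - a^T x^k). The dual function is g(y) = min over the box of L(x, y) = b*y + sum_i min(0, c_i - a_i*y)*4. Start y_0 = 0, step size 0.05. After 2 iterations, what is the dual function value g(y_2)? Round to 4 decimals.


Dual ascent for LP: min 12*x1 + 5*x2, 6*x1 + 1*x2 = 10, 0 <= x_i <= 4
Step 1: y^k = 0.0, reduced costs: (12.0, 5.0)
  x^k = (0.0, 0.0), subgradient = b - a^T x = 10.0
  y^{k+1} = 0.0 + 0.05*10.0 = 0.5
Step 2: y^k = 0.5, reduced costs: (9.0, 4.5)
  x^k = (0.0, 0.0), subgradient = b - a^T x = 10.0
  y^{k+1} = 0.5 + 0.05*10.0 = 1.0
Dual objective at y_2 = 1.0: reduced costs (6.0, 4.0), box minimizer x = (0.0, 0.0)
g(y_2) = b*y + (c1 - a1*y)*x1 + (c2 - a2*y)*x2 = 10*1.0 + 6.0*0.0 + 4.0*0.0 = 10.0 + 0.0 + 0.0 = 10.0


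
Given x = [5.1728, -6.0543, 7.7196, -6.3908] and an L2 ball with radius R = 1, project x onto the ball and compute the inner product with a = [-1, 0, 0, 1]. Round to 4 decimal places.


Step 1: Compute ||x|| (intermediates to 6 decimals).
||x|| = sqrt(5.1728^2 + (-6.0543)^2 + 7.7196^2 + (-6.3908)^2) = 12.800272
Step 2: Project.
Since ||x|| > R, scale = R/||x|| = 1/12.800272 = 0.078123, proj(x) = scale * x
proj(x) = [0.404115, -0.47298, 0.603078, -0.499268]
Step 3: Dot product.
a^T * proj(x) = -1*0.404115 + 0*(-0.47298) + 0*0.603078 + 1*(-0.499268) = -0.9034


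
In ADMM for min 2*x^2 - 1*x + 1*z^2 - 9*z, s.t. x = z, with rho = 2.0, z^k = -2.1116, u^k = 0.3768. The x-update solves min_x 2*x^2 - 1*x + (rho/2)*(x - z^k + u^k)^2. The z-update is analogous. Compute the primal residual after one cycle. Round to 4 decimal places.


ADMM iteration with rho = 2.0, z^k = -2.1116, u^k = 0.3768
Step 1: x-update.
Minimize 2*x^2 - 1*x + (2.0/2)*(x + 2.1116 + 0.3768)^2
FOC: (2*2 + 2.0)*x = 1 + 2.0*(-2.1116 - 0.3768)
x^{k+1} = -0.6628
Step 2: z-update.
Minimize 1*z^2 - 9*z + (2.0/2)*(-0.6628 - z + 0.3768)^2
FOC: (2*1 + 2.0)*z = 9 + 2.0*(-0.6628 + 0.3768)
z^{k+1} = 2.107
Step 3: u-update.
u^{k+1} = 0.3768 - 0.6628 - 2.107 = -2.393
Step 4: Primal residual = |-0.6628 - 2.107| = 2.7698


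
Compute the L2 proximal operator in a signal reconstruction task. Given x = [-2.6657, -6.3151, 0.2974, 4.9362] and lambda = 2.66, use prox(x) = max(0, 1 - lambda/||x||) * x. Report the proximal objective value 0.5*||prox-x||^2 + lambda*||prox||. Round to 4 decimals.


Step 1: Compute ||x||.
||x|| = 8.4523
Step 2: Compute scaling factor.
scale = max(0, 1 - 2.66/8.4523) = 0.6853
Step 3: prox(x) = [-1.8268, -4.3277, 0.2038, 3.3827]
||prox(x)|| = 5.7923
Step 4: Proximal objective.
0.5*||prox-x||^2 = 3.5378
lambda*||prox|| = 15.4075
Total = 18.9453


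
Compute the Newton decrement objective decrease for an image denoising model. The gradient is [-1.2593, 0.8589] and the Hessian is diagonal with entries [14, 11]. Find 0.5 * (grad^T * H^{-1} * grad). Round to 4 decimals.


Step 1: H is diagonal, so H^(-1) * g = [-0.09, 0.0781].
Step 2: g^T H^(-1) g = sum_i g_i^2 / H_ii
  = (-1.2593)^2/14 + (0.8589)^2/11
  = 0.1133 + 0.0671 = 0.1803
Step 3: Objective decrease = 0.5 * g^T H^(-1) g = 0.0902


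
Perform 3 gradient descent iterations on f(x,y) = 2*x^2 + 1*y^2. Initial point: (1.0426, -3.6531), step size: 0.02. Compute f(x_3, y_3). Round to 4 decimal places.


Gradient descent on f(x,y) = 2*x^2 + 1*y^2.
Starting point: (1.0426, -3.6531), alpha = 0.02
Step 1: grad_x = 2*2*1.0426 = 4.1704, grad_y = 2*1*-3.6531 = -7.3062
  x_1 = 1.0426 - 0.02*4.1704 = 0.9592
  y_1 = -3.6531 - 0.02*-7.3062 = -3.507
Step 2: grad_x = 2*2*0.9592 = 3.8368, grad_y = 2*1*-3.507 = -7.014
  x_2 = 0.9592 - 0.02*3.8368 = 0.8825
  y_2 = -3.507 - 0.02*-7.014 = -3.3667
Step 3: grad_x = 2*2*0.8825 = 3.5298, grad_y = 2*1*-3.3667 = -6.7334
  x_3 = 0.8825 - 0.02*3.5298 = 0.8119
  y_3 = -3.3667 - 0.02*-6.7334 = -3.232
f(0.8119, -3.232) = 2*0.8119^2 + 1*(-3.232)^2 = 11.7642


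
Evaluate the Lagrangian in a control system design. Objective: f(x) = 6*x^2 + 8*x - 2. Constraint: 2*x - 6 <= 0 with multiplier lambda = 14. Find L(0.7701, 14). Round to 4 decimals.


Step 1: Evaluate f(x).
f(0.7701) = 6*0.7701^2 + 8*0.7701 - 2 = 7.7191
Step 2: Evaluate g(x).
g(0.7701) = 2*0.7701 - 6 = -4.4598
Step 3: Compute Lagrangian.
L = 7.7191 + 14*-4.4598 = -54.7181


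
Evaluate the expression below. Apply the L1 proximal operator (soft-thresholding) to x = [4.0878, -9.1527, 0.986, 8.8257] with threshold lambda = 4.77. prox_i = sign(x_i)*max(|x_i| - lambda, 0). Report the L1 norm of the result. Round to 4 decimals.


Soft-thresholding with lambda = 4.77:
prox(4.0878) = sign(4.0878)*max(|4.0878| - 4.77, 0) = 0.0
prox(-9.1527) = sign(-9.1527)*max(|-9.1527| - 4.77, 0) = -4.3827
prox(0.986) = sign(0.986)*max(|0.986| - 4.77, 0) = 0.0
prox(8.8257) = sign(8.8257)*max(|8.8257| - 4.77, 0) = 4.0557
prox(x) = [0.0, -4.3827, 0.0, 4.0557]
||prox(x)||_1 = 0.0 + 4.3827 + 0.0 + 4.0557 = 8.4384


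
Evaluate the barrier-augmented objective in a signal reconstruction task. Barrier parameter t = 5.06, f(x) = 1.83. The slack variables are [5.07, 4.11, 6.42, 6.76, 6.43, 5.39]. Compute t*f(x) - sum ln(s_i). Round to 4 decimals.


Step 1: Compute log-barrier.
ln values: [1.6233, 1.4134, 1.8594, 1.911, 1.861, 1.6845]
phi = -(1.6233 + 1.4134 + 1.8594 + 1.911 + 1.861 + 1.6845) = -10.3527
Step 2: Compute augmented objective.
t*f(x) = 5.06*1.83 = 9.2598
Total = 9.2598 - 10.3527 = -1.0929


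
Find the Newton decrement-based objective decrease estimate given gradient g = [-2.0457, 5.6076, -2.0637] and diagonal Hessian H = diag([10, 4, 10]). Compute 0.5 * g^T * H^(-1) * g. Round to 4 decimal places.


Step 1: H is diagonal, so H^(-1) * g = [-0.2046, 1.4019, -0.2064].
Step 2: g^T H^(-1) g = sum_i g_i^2 / H_ii
  = (-2.0457)^2/10 + (5.6076)^2/4 + (-2.0637)^2/10
  = 0.4185 + 7.8613 + 0.4259 = 8.7057
Step 3: Objective decrease = 0.5 * g^T H^(-1) g = 4.3528


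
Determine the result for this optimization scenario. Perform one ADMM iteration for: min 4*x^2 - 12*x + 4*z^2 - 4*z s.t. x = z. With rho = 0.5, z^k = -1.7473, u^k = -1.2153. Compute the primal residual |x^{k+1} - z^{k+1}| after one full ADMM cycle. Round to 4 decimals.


ADMM iteration with rho = 0.5, z^k = -1.7473, u^k = -1.2153
Step 1: x-update.
Minimize 4*x^2 - 12*x + (0.5/2)*(x + 1.7473 - 1.2153)^2
FOC: (2*4 + 0.5)*x = 12 + 0.5*(-1.7473 + 1.2153)
x^{k+1} = 1.3805
Step 2: z-update.
Minimize 4*z^2 - 4*z + (0.5/2)*(1.3805 - z - 1.2153)^2
FOC: (2*4 + 0.5)*z = 4 + 0.5*(1.3805 - 1.2153)
z^{k+1} = 0.4803
Step 3: u-update.
u^{k+1} = -1.2153 + 1.3805 - 0.4803 = -0.3151
Step 4: Primal residual = |1.3805 - 0.4803| = 0.9002


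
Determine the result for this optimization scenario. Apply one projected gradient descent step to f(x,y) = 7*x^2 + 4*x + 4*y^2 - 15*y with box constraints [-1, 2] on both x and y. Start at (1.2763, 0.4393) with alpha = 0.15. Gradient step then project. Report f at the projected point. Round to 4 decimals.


Step 1: Compute gradient at (1.2763, 0.4393).
grad_x = 2*7*1.2763 + 4 = 21.8682
grad_y = 2*4*0.4393 - 15 = -11.4856
Step 2: Gradient step.
x_raw = 1.2763 - 0.15*21.8682 = -2.0039
y_raw = 0.4393 - 0.15*-11.4856 = 2.1621
Step 3: Project onto [-1, 2].
x_proj = clip(-2.0039) = -1.0
y_proj = clip(2.1621) = 2.0
Step 4: Evaluate f.
f(-1.0, 2.0) = -11.0


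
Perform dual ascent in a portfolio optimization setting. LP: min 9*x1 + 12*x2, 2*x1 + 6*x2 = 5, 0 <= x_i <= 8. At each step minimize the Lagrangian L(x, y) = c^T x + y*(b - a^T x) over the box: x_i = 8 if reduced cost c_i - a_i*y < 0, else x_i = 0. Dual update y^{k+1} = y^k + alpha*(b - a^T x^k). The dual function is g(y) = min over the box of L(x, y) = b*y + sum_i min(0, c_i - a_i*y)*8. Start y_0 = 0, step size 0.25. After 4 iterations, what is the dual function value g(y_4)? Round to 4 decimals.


Dual ascent for LP: min 9*x1 + 12*x2, 2*x1 + 6*x2 = 5, 0 <= x_i <= 8
Step 1: y^k = 0.0, reduced costs: (9.0, 12.0)
  x^k = (0.0, 0.0), subgradient = b - a^T x = 5.0
  y^{k+1} = 0.0 + 0.25*5.0 = 1.25
Step 2: y^k = 1.25, reduced costs: (6.5, 4.5)
  x^k = (0.0, 0.0), subgradient = b - a^T x = 5.0
  y^{k+1} = 1.25 + 0.25*5.0 = 2.5
Step 3: y^k = 2.5, reduced costs: (4.0, -3.0)
  x^k = (0.0, 8.0), subgradient = b - a^T x = -43.0
  y^{k+1} = 2.5 + 0.25*-43.0 = -8.25
Step 4: y^k = -8.25, reduced costs: (25.5, 61.5)
  x^k = (0.0, 0.0), subgradient = b - a^T x = 5.0
  y^{k+1} = -8.25 + 0.25*5.0 = -7.0
Dual objective at y_4 = -7.0: reduced costs (23.0, 54.0), box minimizer x = (0.0, 0.0)
g(y_4) = b*y + (c1 - a1*y)*x1 + (c2 - a2*y)*x2 = 5*(-7.0) + 23.0*0.0 + 54.0*0.0 = -35.0 + 0.0 + 0.0 = -35.0


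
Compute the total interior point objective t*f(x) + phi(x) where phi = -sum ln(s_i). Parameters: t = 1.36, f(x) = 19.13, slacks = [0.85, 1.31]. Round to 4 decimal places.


Step 1: Compute log-barrier.
ln values: [-0.1625, 0.27]
phi = -(-0.1625 + 0.27) = -0.1075
Step 2: Compute augmented objective.
t*f(x) = 1.36*19.13 = 26.0168
Total = 26.0168 - 0.1075 = 25.9093


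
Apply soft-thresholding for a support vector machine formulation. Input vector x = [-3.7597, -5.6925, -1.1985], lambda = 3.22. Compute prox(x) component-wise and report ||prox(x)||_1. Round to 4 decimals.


Soft-thresholding with lambda = 3.22:
prox(-3.7597) = sign(-3.7597)*max(|-3.7597| - 3.22, 0) = -0.5397
prox(-5.6925) = sign(-5.6925)*max(|-5.6925| - 3.22, 0) = -2.4725
prox(-1.1985) = sign(-1.1985)*max(|-1.1985| - 3.22, 0) = 0.0
prox(x) = [-0.5397, -2.4725, 0.0]
||prox(x)||_1 = 0.5397 + 2.4725 + 0.0 = 3.0122


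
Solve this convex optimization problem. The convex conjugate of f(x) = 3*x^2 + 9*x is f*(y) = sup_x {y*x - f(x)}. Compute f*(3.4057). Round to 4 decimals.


f*(y) = sup_x {y*x - a*x^2 - b*x} = sup_x {(y-b)*x - a*x^2}
FOC: (y - b) - 2a*x = 0 => x* = (y - b)/(2a)
x* = (3.4057 - 9)/(2*3) = -0.9324
f*(3.4057) = (y-b)^2/(4a) = (3.4057 - 9)^2/(4*3)
= 31.2962/12 = 2.608


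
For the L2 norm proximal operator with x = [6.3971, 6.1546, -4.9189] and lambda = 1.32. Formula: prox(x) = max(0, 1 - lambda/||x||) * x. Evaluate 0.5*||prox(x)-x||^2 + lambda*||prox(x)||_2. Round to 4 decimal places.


Step 1: Compute ||x||.
||x|| = 10.1488
Step 2: Compute scaling factor.
scale = max(0, 1 - 1.32/10.1488) = 0.8699
Step 3: prox(x) = [5.5651, 5.3541, -4.2791]
||prox(x)|| = 8.8288
Step 4: Proximal objective.
0.5*||prox-x||^2 = 0.8712
lambda*||prox|| = 11.654
Total = 12.5252


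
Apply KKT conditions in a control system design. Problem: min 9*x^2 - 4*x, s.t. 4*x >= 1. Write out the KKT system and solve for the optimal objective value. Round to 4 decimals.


Step 1: Try lambda = 0 (constraint inactive).
x_unc = 4/(2*9) = 0.2222
Check: 4*0.2222 = 0.8888 < 1 -- violated!
Step 2: Constraint must be active: 4*x = 1
x* = 1/4 = 0.25
lambda = (2*9*0.25 - 4)/4 = 0.125
Step 3: Compute optimal value.
f(x*) = 9*0.25^2 - 4*0.25 = -0.4375


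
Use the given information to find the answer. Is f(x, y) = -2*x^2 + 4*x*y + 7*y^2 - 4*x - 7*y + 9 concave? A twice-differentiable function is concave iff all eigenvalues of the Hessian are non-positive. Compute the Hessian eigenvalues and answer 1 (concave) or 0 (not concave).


The Hessian of f(x,y) = -2*x^2 + 4*x*y + 7*y^2 - 4*x - 7*y + 9 is:
H = [[-4, 4], [4, 14]]
Trace = -4 + 14 = 10
Determinant = -4*14 - (4)^2 = -72
Discriminant = (10)^2 - 4*-72 = 388.0
Eigenvalues: lambda_1 = -4.8489, lambda_2 = 14.8489
The function is not concave.

0


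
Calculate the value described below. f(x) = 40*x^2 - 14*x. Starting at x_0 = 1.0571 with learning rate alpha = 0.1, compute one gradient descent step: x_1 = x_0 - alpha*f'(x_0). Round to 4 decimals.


We compute the gradient at x_0 and apply the update.
f'(x) = 80*x - 14
f'(1.0571) = 80*1.0571 - 14 = 70.568
x_1 = 1.0571 - 0.1*70.568 = -5.9997


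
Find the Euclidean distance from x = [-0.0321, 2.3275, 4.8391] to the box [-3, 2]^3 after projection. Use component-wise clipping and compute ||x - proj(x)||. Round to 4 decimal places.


Project each component onto [-3, 2].
clip(-0.0321) = -0.0321, clip(2.3275) = 2.0, clip(4.8391) = 2.0
Projection = [-0.0321, 2.0, 2.0]
Squared diffs: [0.0, 0.1073, 8.0605]
Distance = sqrt(8.1678) = 2.8579


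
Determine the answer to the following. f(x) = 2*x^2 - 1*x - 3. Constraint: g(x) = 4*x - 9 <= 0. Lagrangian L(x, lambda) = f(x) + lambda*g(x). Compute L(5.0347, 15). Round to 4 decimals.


Step 1: Evaluate f(x).
f(5.0347) = 2*5.0347^2 - 1*5.0347 - 3 = 42.6617
Step 2: Evaluate g(x).
g(5.0347) = 4*5.0347 - 9 = 11.1388
Step 3: Compute Lagrangian.
L = 42.6617 + 15*11.1388 = 209.7437


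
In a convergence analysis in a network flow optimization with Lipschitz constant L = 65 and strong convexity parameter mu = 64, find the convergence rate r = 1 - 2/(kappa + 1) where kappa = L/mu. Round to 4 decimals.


Step 1: Compute the condition number.
kappa = L/mu = 65/64 = 1.0156
Step 2: Compute the convergence rate.
r = 1 - 2/(kappa + 1) = 1 - 2*mu/(L + mu) = (L - mu)/(L + mu) = 1/129 = 0.0078


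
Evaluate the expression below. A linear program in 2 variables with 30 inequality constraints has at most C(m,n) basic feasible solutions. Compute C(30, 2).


Each vertex corresponds to some choice of n active constraints out of m, so the number of vertices is at most C(m, n) = m! / (n!(m-n)!).
m = 30, n = 2
Numerator: 30 * 29
Denominator: 2! = 2
C(30, 2) = 435


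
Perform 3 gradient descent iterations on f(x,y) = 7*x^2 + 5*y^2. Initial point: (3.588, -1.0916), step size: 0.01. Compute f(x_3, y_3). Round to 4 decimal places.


Gradient descent on f(x,y) = 7*x^2 + 5*y^2.
Starting point: (3.588, -1.0916), alpha = 0.01
Step 1: grad_x = 2*7*3.588 = 50.232, grad_y = 2*5*-1.0916 = -10.916
  x_1 = 3.588 - 0.01*50.232 = 3.0857
  y_1 = -1.0916 - 0.01*-10.916 = -0.9824
Step 2: grad_x = 2*7*3.0857 = 43.1995, grad_y = 2*5*-0.9824 = -9.8244
  x_2 = 3.0857 - 0.01*43.1995 = 2.6537
  y_2 = -0.9824 - 0.01*-9.8244 = -0.8842
Step 3: grad_x = 2*7*2.6537 = 37.1516, grad_y = 2*5*-0.8842 = -8.842
  x_3 = 2.6537 - 0.01*37.1516 = 2.2822
  y_3 = -0.8842 - 0.01*-8.842 = -0.7958
f(2.2822, -0.7958) = 7*2.2822^2 + 5*(-0.7958)^2 = 39.6244


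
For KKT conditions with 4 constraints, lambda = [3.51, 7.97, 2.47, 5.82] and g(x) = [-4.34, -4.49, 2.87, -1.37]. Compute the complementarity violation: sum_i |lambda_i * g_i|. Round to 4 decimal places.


KKT complementary slackness check:
lambda_1 * g_1 = 3.51 * -4.34 = -15.2334
lambda_2 * g_2 = 7.97 * -4.49 = -35.7853
lambda_3 * g_3 = 2.47 * 2.87 = 7.0889
lambda_4 * g_4 = 5.82 * -1.37 = -7.9734
Total violation = 15.2334 + 35.7853 + 7.0889 + 7.9734 = 66.081


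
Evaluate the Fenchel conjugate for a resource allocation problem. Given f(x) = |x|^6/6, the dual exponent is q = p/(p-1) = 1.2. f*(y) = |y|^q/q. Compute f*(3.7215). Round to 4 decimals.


The conjugate exponent q satisfies 1/p + 1/q = 1.
p = 6, so q = 6/(6 - 1) = 1.2
|y|^q = 3.7215^1.2 = 4.8402
f*(3.7215) = 4.8402 / 1.2 = 4.0335


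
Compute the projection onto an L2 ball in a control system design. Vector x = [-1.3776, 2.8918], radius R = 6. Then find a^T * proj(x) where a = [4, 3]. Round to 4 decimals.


Step 1: Compute ||x|| (intermediates to 6 decimals).
||x|| = sqrt((-1.3776)^2 + 2.8918^2) = 3.203169
Step 2: Project.
Since ||x|| <= R, proj = x (no scaling needed).
proj(x) = [-1.3776, 2.8918]
Step 3: Dot product.
a^T * proj(x) = 4*(-1.3776) + 3*2.8918 = 3.165


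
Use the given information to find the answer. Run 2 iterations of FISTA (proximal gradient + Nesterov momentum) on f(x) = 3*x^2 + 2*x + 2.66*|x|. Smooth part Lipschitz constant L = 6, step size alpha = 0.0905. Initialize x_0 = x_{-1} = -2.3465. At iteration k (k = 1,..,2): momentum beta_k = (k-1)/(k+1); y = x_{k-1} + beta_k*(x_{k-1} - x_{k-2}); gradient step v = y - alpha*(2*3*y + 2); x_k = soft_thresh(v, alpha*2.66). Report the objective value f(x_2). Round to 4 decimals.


FISTA on f(x) = 3*x^2 + 2*x + 2.66*|x|
L = 6, alpha = 0.0905
Iteration 1: beta = 0.0, y = -2.3465 + 0.0*(-2.3465 + 2.3465) = -2.3465
  grad(y) = -12.079, v = y - alpha*grad = -1.2534
  prox(v) = soft_thresh(-1.2534, 0.2407) = -1.0126
Iteration 2: beta = 0.3333, y = -1.0126 + 0.3333*(-1.0126 + 2.3465) = -0.568
  grad(y) = -1.408, v = y - alpha*grad = -0.4406
  prox(v) = soft_thresh(-0.4406, 0.2407) = -0.1998
f(x_2) = 3*(-0.1998)^2 + 2*(-0.1998) + 2.66*|-0.1998| = 0.2517


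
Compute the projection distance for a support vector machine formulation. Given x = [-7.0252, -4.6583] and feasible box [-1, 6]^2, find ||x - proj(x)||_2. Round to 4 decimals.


Project each component onto [-1, 6].
clip(-7.0252) = -1.0, clip(-4.6583) = -1.0
Projection = [-1.0, -1.0]
Squared diffs: [36.303, 13.3832]
Distance = sqrt(49.6862) = 7.0488


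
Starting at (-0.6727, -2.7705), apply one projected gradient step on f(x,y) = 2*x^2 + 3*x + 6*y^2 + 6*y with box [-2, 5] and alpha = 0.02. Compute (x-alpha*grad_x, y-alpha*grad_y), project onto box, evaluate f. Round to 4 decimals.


Step 1: Compute gradient at (-0.6727, -2.7705).
grad_x = 2*2*-0.6727 + 3 = 0.3092
grad_y = 2*6*-2.7705 + 6 = -27.246
Step 2: Gradient step.
x_raw = -0.6727 - 0.02*0.3092 = -0.6789
y_raw = -2.7705 - 0.02*-27.246 = -2.2256
Step 3: Project onto [-2, 5].
x_proj = clip(-0.6789) = -0.6789
y_proj = clip(-2.2256) = -2.0
Step 4: Evaluate f.
f(-0.6789, -2.0) = 10.8851


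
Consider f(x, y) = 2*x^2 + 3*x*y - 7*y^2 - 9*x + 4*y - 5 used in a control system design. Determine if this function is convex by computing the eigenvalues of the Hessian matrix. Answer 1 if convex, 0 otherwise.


The Hessian of f(x,y) = 2*x^2 + 3*x*y - 7*y^2 - 9*x + 4*y - 5 is:
H = [[4, 3], [3, -14]]
Trace = 4 - 14 = -10
Determinant = 4*-14 - (3)^2 = -65
Discriminant = (-10)^2 - 4*-65 = 360.0
Eigenvalues: lambda_1 = -14.4868, lambda_2 = 4.4868
The function is not convex.

0


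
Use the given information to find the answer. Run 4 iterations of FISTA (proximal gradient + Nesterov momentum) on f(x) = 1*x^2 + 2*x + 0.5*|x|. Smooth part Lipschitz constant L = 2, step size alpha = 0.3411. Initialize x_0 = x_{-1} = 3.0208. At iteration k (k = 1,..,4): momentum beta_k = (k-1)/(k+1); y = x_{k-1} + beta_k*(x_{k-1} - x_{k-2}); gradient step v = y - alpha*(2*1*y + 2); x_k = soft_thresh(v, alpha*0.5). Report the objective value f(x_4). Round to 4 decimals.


FISTA on f(x) = 1*x^2 + 2*x + 0.5*|x|
L = 2, alpha = 0.3411
Iteration 1: beta = 0.0, y = 3.0208 + 0.0*(3.0208 - 3.0208) = 3.0208
  grad(y) = 8.0416, v = y - alpha*grad = 0.2778
  prox(v) = soft_thresh(0.2778, 0.1706) = 0.1073
Iteration 2: beta = 0.3333, y = 0.1073 + 0.3333*(0.1073 - 3.0208) = -0.8639
  grad(y) = 0.2722, v = y - alpha*grad = -0.9568
  prox(v) = soft_thresh(-0.9568, 0.1706) = -0.7862
Iteration 3: beta = 0.5, y = -0.7862 + 0.5*(-0.7862 - 0.1073) = -1.2329
  grad(y) = -0.4659, v = y - alpha*grad = -1.074
  prox(v) = soft_thresh(-1.074, 0.1706) = -0.9035
Iteration 4: beta = 0.6, y = -0.9035 + 0.6*(-0.9035 + 0.7862) = -0.9738
  grad(y) = 0.0523, v = y - alpha*grad = -0.9917
  prox(v) = soft_thresh(-0.9917, 0.1706) = -0.8211
f(x_4) = 1*(-0.8211)^2 + 2*(-0.8211) + 0.5*|-0.8211| = -0.5574


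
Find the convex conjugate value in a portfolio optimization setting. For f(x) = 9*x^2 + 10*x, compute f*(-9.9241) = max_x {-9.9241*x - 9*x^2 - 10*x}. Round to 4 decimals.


f*(y) = sup_x {y*x - a*x^2 - b*x} = sup_x {(y-b)*x - a*x^2}
FOC: (y - b) - 2a*x = 0 => x* = (y - b)/(2a)
x* = (-9.9241 - 10)/(2*9) = -1.1069
f*(-9.9241) = (y-b)^2/(4a) = (-9.9241 - 10)^2/(4*9)
= 396.9698/36 = 11.0269


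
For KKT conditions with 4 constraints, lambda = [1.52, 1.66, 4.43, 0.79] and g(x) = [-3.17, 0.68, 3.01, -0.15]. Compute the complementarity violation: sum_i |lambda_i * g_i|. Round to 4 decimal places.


KKT complementary slackness check:
lambda_1 * g_1 = 1.52 * -3.17 = -4.8184
lambda_2 * g_2 = 1.66 * 0.68 = 1.1288
lambda_3 * g_3 = 4.43 * 3.01 = 13.3343
lambda_4 * g_4 = 0.79 * -0.15 = -0.1185
Total violation = 4.8184 + 1.1288 + 13.3343 + 0.1185 = 19.4


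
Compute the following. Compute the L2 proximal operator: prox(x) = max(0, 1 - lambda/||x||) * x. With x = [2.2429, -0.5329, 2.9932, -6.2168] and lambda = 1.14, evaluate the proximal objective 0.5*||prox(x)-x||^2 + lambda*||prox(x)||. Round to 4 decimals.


Step 1: Compute ||x||.
||x|| = 7.2748
Step 2: Compute scaling factor.
scale = max(0, 1 - 1.14/7.2748) = 0.8433
Step 3: prox(x) = [1.8914, -0.4494, 2.5241, -5.2426]
||prox(x)|| = 6.1348
Step 4: Proximal objective.
0.5*||prox-x||^2 = 0.6498
lambda*||prox|| = 6.9937
Total = 7.6434


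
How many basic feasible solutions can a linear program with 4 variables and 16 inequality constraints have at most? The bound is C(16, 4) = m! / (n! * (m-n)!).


Each vertex corresponds to some choice of n active constraints out of m, so the number of vertices is at most C(m, n) = m! / (n!(m-n)!).
m = 16, n = 4
Numerator: 16 * 15 * 14 * 13
Denominator: 4! = 24
C(16, 4) = 1820


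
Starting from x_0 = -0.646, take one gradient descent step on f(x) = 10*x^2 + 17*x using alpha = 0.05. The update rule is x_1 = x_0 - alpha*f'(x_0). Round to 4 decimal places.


We compute the gradient at x_0 and apply the update.
f'(x) = 20*x + 17
f'(-0.646) = 20*-0.646 + 17 = 4.08
x_1 = -0.646 - 0.05*4.08 = -0.85


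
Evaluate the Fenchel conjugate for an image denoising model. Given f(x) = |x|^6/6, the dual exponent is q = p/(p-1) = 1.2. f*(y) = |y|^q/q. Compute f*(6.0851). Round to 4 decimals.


The conjugate exponent q satisfies 1/p + 1/q = 1.
p = 6, so q = 6/(6 - 1) = 1.2
|y|^q = 6.0851^1.2 = 8.7322
f*(6.0851) = 8.7322 / 1.2 = 7.2768
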